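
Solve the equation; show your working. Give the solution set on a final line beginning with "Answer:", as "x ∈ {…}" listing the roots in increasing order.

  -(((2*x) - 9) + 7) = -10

Step 1. [-(((2*x) - 9) + 7) = -10] LHS negated; negate both sides ⇒ neg: ((2*x) - 9) + 7 = 10.
Step 2. [((2*x) - 9) + 7 = 10] 7 comes off first (subtract 7), so sub: (2*x) - 9 = 3.
Step 3. [(2*x) - 9 = 3] peel the -9: add 9 from each side ⇒ sub: 2*x = 12.
Step 4. [2*x = 12] 2 out front; divide by 2, so div: x = 6.

Answer: x ∈ {6}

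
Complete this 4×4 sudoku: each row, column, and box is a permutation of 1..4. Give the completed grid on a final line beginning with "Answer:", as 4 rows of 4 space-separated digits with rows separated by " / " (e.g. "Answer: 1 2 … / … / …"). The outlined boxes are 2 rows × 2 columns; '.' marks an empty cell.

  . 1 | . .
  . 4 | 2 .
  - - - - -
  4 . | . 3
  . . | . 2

Step 1. [r4c1∈{1,3}] col 1 places 1 nowhere but r4c1. So r4c1=1.
Step 2. [r1c3∈{3,4}] in col 3, 3 fits only at r1c3, so r1c3=3.
Step 3. [r3c2∈{2}] nothing but 2 survives at r3c2 ⇒ r3c2=2.
Step 4. [r1c4∈{4}] r1c4 is down to just 4. So r1c4=4.
Step 5. [r4c3∈{4}] r4c3 has the single candidate 4 ⇒ r4c3=4.
Step 6. [r4c2∈{3}] r4c2's peers cover all but 3. So r4c2=3.
Step 7. [r1c1∈{2}] r1c1 has the single candidate 2, so r1c1=2.
Step 8. [r2c4∈{1}] r2c4 has the single candidate 1 ⇒ r2c4=1.
Step 9. [r2c1∈{3}] r2c1 has the single candidate 3 ⇒ r2c1=3.
Step 10. [r3c3∈{1}] only 1 remains possible at r3c3, so r3c3=1.

Answer: 2 1 3 4 / 3 4 2 1 / 4 2 1 3 / 1 3 4 2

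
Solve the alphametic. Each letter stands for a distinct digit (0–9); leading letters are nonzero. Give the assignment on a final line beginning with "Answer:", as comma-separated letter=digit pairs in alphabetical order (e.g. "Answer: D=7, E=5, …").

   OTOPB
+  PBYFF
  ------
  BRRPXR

Step 1. [col 1: B + F ≡ R (mod 10)] several values work for F in column 1 (B + F ≡ R (mod 10), carry-in 0); try F=3 ⇒ F=3.
Step 2. [col 1: B + F ≡ R (mod 10)] several values work for B in column 1 (B + F ≡ R (mod 10), carry-in 0); try B=1 ⇒ B=1.
Step 3. [col 1: B + F ≡ R (mod 10)] from column 1 (B=1, F=3, carry-in 0, digits 1,3 already taken and all letters distinct): R must equal 4. So R=4.
Step 4. [col 2: P + F ≡ X (mod 10)] column 2 (P + F ≡ X (mod 10), carry-in 0) doesn't pin P yet; pick P=5 and continue ⇒ P=5.
Step 5. [col 2: P + F ≡ X (mod 10)] column 2 reads P+F+carry(0)=X with P=5, F=3; with digits 1,3,4,5 already taken and all letters distinct, the only value for X is 8. So X=8.
Step 6. [col 3: O + Y ≡ P (mod 10)] no forcing yet in column 3 (carry-in 0); O=9 is free and consistent — try it, so O=9.
Step 7. [col 3: O + Y ≡ P (mod 10)] in column 3 we have O+Y≡P with carry-in 0; given O=9, P=5 and digits 1,3,4,5,8,9 already taken and all letters distinct, that pins Y to 6, so Y=6.
Step 8. [col 4: T + B ≡ R (mod 10)] from column 4 (B=1, R=4, carry-in 1, digits 1,3,4,5,6,8,9 already taken and all letters distinct): T must equal 2. So T=2.

Answer: B=1, F=3, O=9, P=5, R=4, T=2, X=8, Y=6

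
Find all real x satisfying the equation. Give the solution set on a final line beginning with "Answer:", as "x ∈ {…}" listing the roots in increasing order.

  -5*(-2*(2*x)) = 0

Step 1. [-5*(-2*(2*x)) = 0] LHS = -5·(…); ÷-5 both sides ⇒ div: -2*(2*x) = 0.
Step 2. [-2*(2*x) = 0] -2 out front; divide by -2, so div: 2*x = 0.
Step 3. [2*x = 0] LHS = 2·(…); ÷2 both sides ⇒ div: x = 0.

Answer: x ∈ {0}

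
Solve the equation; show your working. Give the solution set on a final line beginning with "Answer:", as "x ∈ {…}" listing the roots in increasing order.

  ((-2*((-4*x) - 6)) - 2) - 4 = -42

Step 1. [((-2*((-4*x) - 6)) - 2) - 4 = -42] -4 is outermost — add 4 both sides, so sub: (-2*((-4*x) - 6)) - 2 = -38.
Step 2. [(-2*((-4*x) - 6)) - 2 = -38] -2 divides every term; factor it out ⇒ factor: ((-4*x) - 6) + 1 = 19.
Step 3. [((-4*x) - 6) + 1 = 19] the outer +1 inverts by subtracting 1. So sub: (-4*x) - 6 = 18.
Step 4. [(-4*x) - 6 = 18] peel the -6: add 6 from each side ⇒ sub: -4*x = 24.
Step 5. [-4*x = 24] -4 out front; divide by -4 ⇒ div: x = -6.

Answer: x ∈ {-6}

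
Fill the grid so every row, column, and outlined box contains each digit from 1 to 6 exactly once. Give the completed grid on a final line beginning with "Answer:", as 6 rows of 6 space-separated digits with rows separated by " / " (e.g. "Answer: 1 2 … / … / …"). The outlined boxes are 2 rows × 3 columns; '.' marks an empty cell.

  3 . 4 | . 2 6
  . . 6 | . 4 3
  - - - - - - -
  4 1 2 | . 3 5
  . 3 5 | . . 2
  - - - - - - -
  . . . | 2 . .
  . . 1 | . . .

Step 1. [r1c2∈{5}] r1c2 is down to just 5 ⇒ r1c2=5.
Step 2. [r4c1∈{6}] r4c1 is down to just 6 ⇒ r4c1=6.
Step 3. [r6c4∈{3,4,5,6}] across row 6, 3 lands solely at r6c4, so r6c4=3.
Step 4. [r2c1∈{1,2}] across col 1, 1 lands solely at r2c1. So r2c1=1.
Step 5. [r4c5∈{1}] r4c5 is down to just 1 ⇒ r4c5=1.
Step 6. [r5c1∈{5}] r5c1's peers cover all but 5, so r5c1=5.
Step 7. [r5c5∈{6}] r5c5 is down to just 6 ⇒ r5c5=6.
Step 8. [r6c2∈{2,4,6}] in row 6, 6 fits only at r6c2. So r6c2=6.
Step 9. [r5c6∈{1,4}] in row 5, 1 fits only at r5c6. So r5c6=1.
Step 10. [r6c5∈{5}] only 5 remains possible at r6c5, so r6c5=5.
Step 11. [r6c6∈{4}] nothing but 4 survives at r6c6. So r6c6=4.
Step 12. [r3c4∈{6}] nothing but 6 survives at r3c4 ⇒ r3c4=6.
Step 13. [r2c4∈{5}] only 5 remains possible at r2c4. So r2c4=5.
Step 14. [r5c3∈{3}] nothing but 3 survives at r5c3, so r5c3=3.
Step 15. [r2c2∈{2}] nothing but 2 survives at r2c2. So r2c2=2.
Step 16. [r1c4∈{1}] r1c4 has the single candidate 1, so r1c4=1.
Step 17. [r4c4∈{4}] r4c4's peers cover all but 4, so r4c4=4.
Step 18. [r6c1∈{2}] nothing but 2 survives at r6c1, so r6c1=2.
Step 19. [r5c2∈{4}] nothing but 4 survives at r5c2 ⇒ r5c2=4.

Answer: 3 5 4 1 2 6 / 1 2 6 5 4 3 / 4 1 2 6 3 5 / 6 3 5 4 1 2 / 5 4 3 2 6 1 / 2 6 1 3 5 4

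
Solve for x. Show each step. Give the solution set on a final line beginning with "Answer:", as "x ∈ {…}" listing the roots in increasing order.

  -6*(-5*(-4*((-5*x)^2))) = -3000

Step 1. [-6*(-5*(-4*((-5*x)^2))) = -3000] LHS = -6·(…); ÷-6 both sides. So div: -5*(-4*((-5*x)^2)) = 500.
Step 2. [-5*(-4*((-5*x)^2)) = 500] LHS = -5·(…); ÷-5 both sides, so div: -4*((-5*x)^2) = -100.
Step 3. [-4*((-5*x)^2) = -100] divide by the outer -4 ⇒ div: (-5*x)^2 = 25.
Step 4. [(-5*x)^2 = 25] √ both sides: 25 ≥ 0 gives two branches. So sqrt: -5*x = 5 or -5.
Step 5. [-5*x = 5 or -5] -5·(inner) — divide through by -5, so div: x = -1 or 1.

Answer: x ∈ {-1, 1}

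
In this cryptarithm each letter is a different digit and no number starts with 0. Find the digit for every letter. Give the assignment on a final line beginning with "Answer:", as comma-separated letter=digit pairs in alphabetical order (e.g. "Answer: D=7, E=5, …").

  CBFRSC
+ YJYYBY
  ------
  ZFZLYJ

Step 1. [col 1: C + Y ≡ J (mod 10)] C=5 is one option consistent with column 1 (C + Y ≡ J (mod 10), carry-in 0) — take it, so C=5.
Step 2. [col 1: C + Y ≡ J (mod 10)] J=7 is one option consistent with column 1 (C + Y ≡ J (mod 10), carry-in 0) — take it. So J=7.
Step 3. [col 1: C + Y ≡ J (mod 10)] column 1 reads C+Y+carry(0)=J with C=5, J=7; with digits 5,7 already taken and all letters distinct, the only value for Y is 2 ⇒ Y=2.
Step 4. [col 2: S + B ≡ Y (mod 10)] several values work for B in column 2 (S + B ≡ Y (mod 10), carry-in 0); try B=9. So B=9.
Step 5. [col 2: S + B ≡ Y (mod 10)] column 2: given B=9, Y=2, carry-in 0, and digits 2,5,7,9 already taken and all letters distinct, S+B≡Y (mod 10) forces S=3. So S=3.
Step 6. [col 3: R + Y ≡ L (mod 10)] no forcing yet in column 3 (carry-in 1); L=4 is free and consistent — try it ⇒ L=4.
Step 7. [col 3: R + Y ≡ L (mod 10)] in column 3 we have R+Y≡L with carry-in 1; given Y=2, L=4 and digits 2,3,4,5,7,9 already taken and all letters distinct, that pins R to 1 ⇒ R=1.
Step 8. [col 4: F + Y ≡ Z (mod 10)] several values work for Z in column 4 (F + Y ≡ Z (mod 10), carry-in 0); try Z=8 ⇒ Z=8.
Step 9. [col 4: F + Y ≡ Z (mod 10)] in column 4 we have F+Y≡Z with carry-in 0; given Y=2, Z=8 and digits 1,2,3,4,5,7,8,9 already taken and all letters distinct, that pins F to 6, so F=6.

Answer: B=9, C=5, F=6, J=7, L=4, R=1, S=3, Y=2, Z=8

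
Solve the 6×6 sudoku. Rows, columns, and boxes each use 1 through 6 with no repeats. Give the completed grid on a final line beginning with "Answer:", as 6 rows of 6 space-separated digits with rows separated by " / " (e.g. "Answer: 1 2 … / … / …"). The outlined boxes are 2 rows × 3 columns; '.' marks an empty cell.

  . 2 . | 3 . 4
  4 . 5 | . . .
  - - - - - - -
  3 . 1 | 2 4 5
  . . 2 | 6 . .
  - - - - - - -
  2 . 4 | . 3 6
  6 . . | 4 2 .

Step 1. [r2c4∈{1}] nothing but 1 survives at r2c4 ⇒ r2c4=1.
Step 2. [r6c2∈{1,3,5}] r6c2 is the only open cell in row 6 admitting 5 ⇒ r6c2=5.
Step 3. [r2c5∈{6}] r2c5 has the single candidate 6. So r2c5=6.
Step 4. [r4c6∈{1,3}] across row 4, 3 lands solely at r4c6, so r4c6=3.
Step 5. [r4c2∈{4}] nothing but 4 survives at r4c2, so r4c2=4.
Step 6. [r6c6∈{1}] nothing but 1 survives at r6c6, so r6c6=1.
Step 7. [r1c3∈{6}] only 6 remains possible at r1c3. So r1c3=6.
Step 8. [r6c3∈{3}] r6c3's peers cover all but 3. So r6c3=3.
Step 9. [r4c5∈{1}] r4c5 is down to just 1, so r4c5=1.
Step 10. [r5c2∈{1}] r5c2 is down to just 1 ⇒ r5c2=1.
Step 11. [r4c1∈{5}] r4c1 is down to just 5 ⇒ r4c1=5.
Step 12. [r1c5∈{5}] r1c5 is down to just 5 ⇒ r1c5=5.
Step 13. [r2c2∈{3}] r2c2 has the single candidate 3, so r2c2=3.
Step 14. [r2c6∈{2}] nothing but 2 survives at r2c6 ⇒ r2c6=2.
Step 15. [r1c1∈{1}] nothing but 1 survives at r1c1. So r1c1=1.
Step 16. [r5c4∈{5}] r5c4's peers cover all but 5 ⇒ r5c4=5.
Step 17. [r3c2∈{6}] r3c2 has the single candidate 6, so r3c2=6.

Answer: 1 2 6 3 5 4 / 4 3 5 1 6 2 / 3 6 1 2 4 5 / 5 4 2 6 1 3 / 2 1 4 5 3 6 / 6 5 3 4 2 1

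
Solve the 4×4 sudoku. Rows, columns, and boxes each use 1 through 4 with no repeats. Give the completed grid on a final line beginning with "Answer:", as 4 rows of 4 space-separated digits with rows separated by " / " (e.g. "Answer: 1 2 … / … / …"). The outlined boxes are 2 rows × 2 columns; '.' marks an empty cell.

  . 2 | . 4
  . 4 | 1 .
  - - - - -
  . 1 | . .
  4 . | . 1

Step 1. [r1c3∈{3}] r1c3's peers cover all but 3. So r1c3=3.
Step 2. [r3c1∈{2,3}] col 1 places 2 nowhere but r3c1. So r3c1=2.
Step 3. [r3c4∈{3}] only 3 remains possible at r3c4, so r3c4=3.
Step 4. [r3c3∈{4}] r3c3 has the single candidate 4. So r3c3=4.
Step 5. [r4c3∈{2}] nothing but 2 survives at r4c3, so r4c3=2.
Step 6. [r2c4∈{2}] r2c4's peers cover all but 2, so r2c4=2.
Step 7. [r2c1∈{3}] r2c1 is down to just 3. So r2c1=3.
Step 8. [r1c1∈{1}] only 1 remains possible at r1c1 ⇒ r1c1=1.
Step 9. [r4c2∈{3}] only 3 remains possible at r4c2, so r4c2=3.

Answer: 1 2 3 4 / 3 4 1 2 / 2 1 4 3 / 4 3 2 1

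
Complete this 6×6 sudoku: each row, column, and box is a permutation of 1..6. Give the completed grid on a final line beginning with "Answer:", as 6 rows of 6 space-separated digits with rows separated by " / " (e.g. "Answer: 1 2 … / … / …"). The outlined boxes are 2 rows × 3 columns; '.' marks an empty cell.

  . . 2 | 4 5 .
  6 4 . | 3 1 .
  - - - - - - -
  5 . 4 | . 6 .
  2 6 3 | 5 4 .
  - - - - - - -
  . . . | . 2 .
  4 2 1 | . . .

Step 1. [r5c6∈{1,3,4,5,6}] across row 5, 4 lands solely at r5c6. So r5c6=4.
Step 2. [r3c2∈{1}] only 1 remains possible at r3c2. So r3c2=1.
Step 3. [r6c6∈{3,5,6}] in row 6, 5 fits only at r6c6, so r6c6=5.
Step 4. [r5c2∈{3,5}] across col 2, 5 lands solely at r5c2, so r5c2=5.
Step 5. [r5c1∈{3}] r5c1's peers cover all but 3, so r5c1=3.
Step 6. [r2c6∈{2}] r2c6 is down to just 2, so r2c6=2.
Step 7. [r5c3∈{6}] only 6 remains possible at r5c3. So r5c3=6.
Step 8. [r3c6∈{3}] r3c6's peers cover all but 3 ⇒ r3c6=3.
Step 9. [r1c6∈{6}] only 6 remains possible at r1c6, so r1c6=6.
Step 10. [r2c3∈{5}] nothing but 5 survives at r2c3, so r2c3=5.
Step 11. [r4c6∈{1}] nothing but 1 survives at r4c6 ⇒ r4c6=1.
Step 12. [r6c4∈{6}] r6c4 is down to just 6 ⇒ r6c4=6.
Step 13. [r3c4∈{2}] r3c4 has the single candidate 2 ⇒ r3c4=2.
Step 14. [r6c5∈{3}] r6c5's peers cover all but 3 ⇒ r6c5=3.
Step 15. [r1c1∈{1}] nothing but 1 survives at r1c1. So r1c1=1.
Step 16. [r1c2∈{3}] r1c2 has the single candidate 3 ⇒ r1c2=3.
Step 17. [r5c4∈{1}] nothing but 1 survives at r5c4. So r5c4=1.

Answer: 1 3 2 4 5 6 / 6 4 5 3 1 2 / 5 1 4 2 6 3 / 2 6 3 5 4 1 / 3 5 6 1 2 4 / 4 2 1 6 3 5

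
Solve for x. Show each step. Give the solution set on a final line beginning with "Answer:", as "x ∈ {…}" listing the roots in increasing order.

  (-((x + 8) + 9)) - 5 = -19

Step 1. [(-((x + 8) + 9)) - 5 = -19] the outer -5 inverts by adding 5, so sub: -((x + 8) + 9) = -14.
Step 2. [-((x + 8) + 9) = -14] flip signs both sides ⇒ neg: (x + 8) + 9 = 14.
Step 3. [(x + 8) + 9 = 14] subtract 9: x sits inside (… + 9). So sub: x + 8 = 5.
Step 4. [x + 8 = 5] 8 comes off first (subtract 8), so sub: x = -3.

Answer: x ∈ {-3}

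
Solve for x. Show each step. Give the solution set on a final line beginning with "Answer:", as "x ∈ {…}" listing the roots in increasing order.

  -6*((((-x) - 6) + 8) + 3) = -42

Step 1. [-6*((((-x) - 6) + 8) + 3) = -42] -6 out front; divide by -6. So div: (((-x) - 6) + 8) + 3 = 7.
Step 2. [(((-x) - 6) + 8) + 3 = 7] 3 comes off first (subtract 3) ⇒ sub: ((-x) - 6) + 8 = 4.
Step 3. [((-x) - 6) + 8 = 4] peel the +8: subtract 8 from each side, so sub: (-x) - 6 = -4.
Step 4. [(-x) - 6 = -4] peel the -6: add 6 from each side, so sub: -x = 2.
Step 5. [-x = 2] LHS negated; negate both sides ⇒ neg: x = -2.

Answer: x ∈ {-2}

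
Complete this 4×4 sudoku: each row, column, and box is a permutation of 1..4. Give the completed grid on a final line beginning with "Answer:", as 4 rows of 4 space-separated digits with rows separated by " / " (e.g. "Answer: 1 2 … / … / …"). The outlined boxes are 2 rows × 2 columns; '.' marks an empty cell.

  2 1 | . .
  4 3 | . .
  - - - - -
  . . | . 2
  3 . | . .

Step 1. [r3c3∈{1,3,4}] in row 3, 3 fits only at r3c3. So r3c3=3.
Step 2. [r1c3∈{4}] r1c3 is down to just 4, so r1c3=4.
Step 3. [r4c3∈{1}] nothing but 1 survives at r4c3. So r4c3=1.
Step 4. [r4c4∈{4}] nothing but 4 survives at r4c4. So r4c4=4.
Step 5. [r3c2∈{4}] nothing but 4 survives at r3c2, so r3c2=4.
Step 6. [r3c1∈{1}] nothing but 1 survives at r3c1 ⇒ r3c1=1.
Step 7. [r4c2∈{2}] r4c2's peers cover all but 2, so r4c2=2.
Step 8. [r2c4∈{1}] nothing but 1 survives at r2c4, so r2c4=1.
Step 9. [r2c3∈{2}] r2c3 has the single candidate 2 ⇒ r2c3=2.
Step 10. [r1c4∈{3}] r1c4 is down to just 3, so r1c4=3.

Answer: 2 1 4 3 / 4 3 2 1 / 1 4 3 2 / 3 2 1 4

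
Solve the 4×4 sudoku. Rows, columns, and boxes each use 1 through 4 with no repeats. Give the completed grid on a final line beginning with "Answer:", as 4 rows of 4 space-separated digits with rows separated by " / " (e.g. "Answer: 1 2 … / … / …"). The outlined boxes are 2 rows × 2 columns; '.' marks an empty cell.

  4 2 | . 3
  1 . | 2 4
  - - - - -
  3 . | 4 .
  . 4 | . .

Step 1. [r3c4∈{1,2}] row 3 places 2 nowhere but r3c4 ⇒ r3c4=2.
Step 2. [r4c4∈{1}] nothing but 1 survives at r4c4. So r4c4=1.
Step 3. [r4c1∈{2}] nothing but 2 survives at r4c1, so r4c1=2.
Step 4. [r1c3∈{1}] r1c3's peers cover all but 1. So r1c3=1.
Step 5. [r4c3∈{3}] only 3 remains possible at r4c3 ⇒ r4c3=3.
Step 6. [r2c2∈{3}] r2c2 is down to just 3. So r2c2=3.
Step 7. [r3c2∈{1}] r3c2's peers cover all but 1, so r3c2=1.

Answer: 4 2 1 3 / 1 3 2 4 / 3 1 4 2 / 2 4 3 1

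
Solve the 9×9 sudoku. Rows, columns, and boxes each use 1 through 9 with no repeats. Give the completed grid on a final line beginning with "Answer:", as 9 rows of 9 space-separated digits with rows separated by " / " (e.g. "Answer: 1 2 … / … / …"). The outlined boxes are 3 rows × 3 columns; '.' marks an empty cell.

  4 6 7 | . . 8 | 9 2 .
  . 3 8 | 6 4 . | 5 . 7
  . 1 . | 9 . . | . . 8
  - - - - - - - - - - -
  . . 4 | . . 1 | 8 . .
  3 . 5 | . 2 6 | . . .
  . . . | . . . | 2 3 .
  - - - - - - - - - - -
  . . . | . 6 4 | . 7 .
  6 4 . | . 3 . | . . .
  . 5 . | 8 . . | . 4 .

Step 1. [r8c7∈{1}] r8c7 is down to just 1 ⇒ r8c7=1.
Step 2. [r9c1∈{1,2,7,9}] r9c1 is the only open cell in box 7 admitting 7 ⇒ r9c1=7.
Step 3. [r3c3∈{2}] r3c3's peers cover all but 2. So r3c3=2.
Step 4. [r8c3∈{9}] only 9 remains possible at r8c3, so r8c3=9.
Step 5. [r7c9∈{2,3,5,9}] 9 has one home in row 7: r7c9, so r7c9=9.
Step 6. [r7c4∈{1,2,5}] in row 7, 5 fits only at r7c4, so r7c4=5.
Step 7. [r5c2∈{7,8,9}] 8 has one home in row 5: r5c2, so r5c2=8.
Step 8. [r1c5∈{1,5}] 5 has one home in row 1: r1c5 ⇒ r1c5=5.
Step 9. [r7c7∈{3}] r7c7 has the single candidate 3, so r7c7=3.
Step 10. [r8c4∈{2,7}] across col 4, 2 lands solely at r8c4. So r8c4=2.
Step 11. [r3c5∈{7}] r3c5 has the single candidate 7, so r3c5=7.
Step 12. [r4c5∈{9}] r4c5 has the single candidate 9, so r4c5=9.
Step 13. [r7c3∈{1}] r7c3's peers cover all but 1 ⇒ r7c3=1.
Step 14. [r8c9∈{5}] only 5 remains possible at r8c9, so r8c9=5.
Step 15. [r4c9∈{6}] r4c9's peers cover all but 6 ⇒ r4c9=6.
Step 16. [r3c7∈{4,6}] row 3 places 4 nowhere but r3c7, so r3c7=4.
Step 17. [r2c8∈{1}] r2c8 is down to just 1, so r2c8=1.
Step 18. [r6c1∈{1,9}] across col 1, 1 lands solely at r6c1 ⇒ r6c1=1.
Step 19. [r4c1∈{2}] r4c1 has the single candidate 2. So r4c1=2.
Step 20. [r4c4∈{3,7}] 3 has one home in row 4: r4c4. So r4c4=3.
Step 21. [r6c9∈{4}] r6c9's peers cover all but 4. So r6c9=4.
Step 22. [r6c4∈{7}] r6c4's peers cover all but 7. So r6c4=7.
Step 23. [r9c7∈{6}] r9c7 has the single candidate 6. So r9c7=6.
Step 24. [r3c1∈{5}] r3c1 is down to just 5, so r3c1=5.
Step 25. [r5c4∈{4}] only 4 remains possible at r5c4 ⇒ r5c4=4.
Step 26. [r7c1∈{8}] r7c1's peers cover all but 8 ⇒ r7c1=8.
Step 27. [r4c8∈{5}] nothing but 5 survives at r4c8, so r4c8=5.
Step 28. [r6c2∈{9}] r6c2 is down to just 9, so r6c2=9.
Step 29. [r2c6∈{2}] nothing but 2 survives at r2c6, so r2c6=2.
Step 30. [r6c3∈{6}] only 6 remains possible at r6c3, so r6c3=6.
Step 31. [r8c6∈{7}] r8c6 has the single candidate 7 ⇒ r8c6=7.
Step 32. [r6c6∈{5}] r6c6's peers cover all but 5, so r6c6=5.
Step 33. [r6c5∈{8}] r6c5 is down to just 8, so r6c5=8.
Step 34. [r3c8∈{6}] r3c8's peers cover all but 6, so r3c8=6.
Step 35. [r2c1∈{9}] r2c1 has the single candidate 9. So r2c1=9.
Step 36. [r4c2∈{7}] nothing but 7 survives at r4c2 ⇒ r4c2=7.
Step 37. [r7c2∈{2}] nothing but 2 survives at r7c2 ⇒ r7c2=2.
Step 38. [r3c6∈{3}] r3c6 has the single candidate 3, so r3c6=3.
Step 39. [r5c8∈{9}] only 9 remains possible at r5c8. So r5c8=9.
Step 40. [r9c3∈{3}] only 3 remains possible at r9c3. So r9c3=3.
Step 41. [r9c9∈{2}] nothing but 2 survives at r9c9, so r9c9=2.
Step 42. [r5c7∈{7}] r5c7 has the single candidate 7. So r5c7=7.
Step 43. [r9c6∈{9}] r9c6 is down to just 9 ⇒ r9c6=9.
Step 44. [r1c9∈{3}] r1c9's peers cover all but 3. So r1c9=3.
Step 45. [r5c9∈{1}] only 1 remains possible at r5c9, so r5c9=1.
Step 46. [r9c5∈{1}] r9c5 is down to just 1 ⇒ r9c5=1.
Step 47. [r1c4∈{1}] nothing but 1 survives at r1c4. So r1c4=1.
Step 48. [r8c8∈{8}] nothing but 8 survives at r8c8 ⇒ r8c8=8.

Answer: 4 6 7 1 5 8 9 2 3 / 9 3 8 6 4 2 5 1 7 / 5 1 2 9 7 3 4 6 8 / 2 7 4 3 9 1 8 5 6 / 3 8 5 4 2 6 7 9 1 / 1 9 6 7 8 5 2 3 4 / 8 2 1 5 6 4 3 7 9 / 6 4 9 2 3 7 1 8 5 / 7 5 3 8 1 9 6 4 2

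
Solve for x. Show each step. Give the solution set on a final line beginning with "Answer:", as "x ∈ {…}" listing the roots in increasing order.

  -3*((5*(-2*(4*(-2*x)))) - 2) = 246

Step 1. [-3*((5*(-2*(4*(-2*x)))) - 2) = 246] -3·(inner) — divide through by -3 ⇒ div: (5*(-2*(4*(-2*x)))) - 2 = -82.
Step 2. [(5*(-2*(4*(-2*x)))) - 2 = -82] peel the -2: add 2 from each side. So sub: 5*(-2*(4*(-2*x))) = -80.
Step 3. [5*(-2*(4*(-2*x))) = -80] divide by the outer 5, so div: -2*(4*(-2*x)) = -16.
Step 4. [-2*(4*(-2*x)) = -16] leading coefficient -2: divide by -2. So div: 4*(-2*x) = 8.
Step 5. [4*(-2*x) = 8] LHS = 4·(…); ÷4 both sides. So div: -2*x = 2.
Step 6. [-2*x = 2] -2·(inner) — divide through by -2 ⇒ div: x = -1.

Answer: x ∈ {-1}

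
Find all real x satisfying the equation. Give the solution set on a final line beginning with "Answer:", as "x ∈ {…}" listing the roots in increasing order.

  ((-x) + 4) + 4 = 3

Step 1. [((-x) + 4) + 4 = 3] subtract 4: x sits inside (… + 4) ⇒ sub: (-x) + 4 = -1.
Step 2. [(-x) + 4 = -1] the outer +4 inverts by subtracting 4 ⇒ sub: -x = -5.
Step 3. [-x = -5] LHS negated; negate both sides. So neg: x = 5.

Answer: x ∈ {5}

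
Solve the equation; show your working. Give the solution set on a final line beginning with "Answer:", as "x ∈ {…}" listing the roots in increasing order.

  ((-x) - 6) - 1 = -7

Step 1. [((-x) - 6) - 1 = -7] 1 comes off first (add 1). So sub: (-x) - 6 = -6.
Step 2. [(-x) - 6 = -6] the outer -6 inverts by adding 6. So sub: -x = 0.
Step 3. [-x = 0] leading − — multiply by −1 ⇒ neg: x = 0.

Answer: x ∈ {0}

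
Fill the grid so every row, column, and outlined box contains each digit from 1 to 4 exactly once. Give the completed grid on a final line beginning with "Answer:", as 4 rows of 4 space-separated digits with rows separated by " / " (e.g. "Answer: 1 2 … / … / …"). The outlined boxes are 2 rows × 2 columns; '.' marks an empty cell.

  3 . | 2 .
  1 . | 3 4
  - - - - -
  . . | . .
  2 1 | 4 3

Step 1. [r3c4∈{1,2}] 2 has one home in row 3: r3c4. So r3c4=2.
Step 2. [r1c2∈{4}] r1c2's peers cover all but 4 ⇒ r1c2=4.
Step 3. [r2c2∈{2}] r2c2 has the single candidate 2 ⇒ r2c2=2.
Step 4. [r3c1∈{4}] nothing but 4 survives at r3c1. So r3c1=4.
Step 5. [r3c3∈{1}] only 1 remains possible at r3c3. So r3c3=1.
Step 6. [r3c2∈{3}] r3c2 is down to just 3, so r3c2=3.
Step 7. [r1c4∈{1}] r1c4 is down to just 1 ⇒ r1c4=1.

Answer: 3 4 2 1 / 1 2 3 4 / 4 3 1 2 / 2 1 4 3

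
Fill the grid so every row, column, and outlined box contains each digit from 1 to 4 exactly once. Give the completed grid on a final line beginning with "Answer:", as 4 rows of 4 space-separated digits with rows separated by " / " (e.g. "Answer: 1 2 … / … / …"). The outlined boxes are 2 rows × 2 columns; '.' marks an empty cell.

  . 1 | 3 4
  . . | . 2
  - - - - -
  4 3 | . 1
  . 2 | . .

Step 1. [r1c1∈{2}] r1c1 has the single candidate 2 ⇒ r1c1=2.
Step 2. [r4c3∈{4}] nothing but 4 survives at r4c3 ⇒ r4c3=4.
Step 3. [r3c3∈{2}] r3c3 has the single candidate 2. So r3c3=2.
Step 4. [r2c2∈{4}] nothing but 4 survives at r2c2 ⇒ r2c2=4.
Step 5. [r4c4∈{3}] r4c4's peers cover all but 3, so r4c4=3.
Step 6. [r4c1∈{1}] nothing but 1 survives at r4c1. So r4c1=1.
Step 7. [r2c3∈{1}] only 1 remains possible at r2c3. So r2c3=1.
Step 8. [r2c1∈{3}] only 3 remains possible at r2c1, so r2c1=3.

Answer: 2 1 3 4 / 3 4 1 2 / 4 3 2 1 / 1 2 4 3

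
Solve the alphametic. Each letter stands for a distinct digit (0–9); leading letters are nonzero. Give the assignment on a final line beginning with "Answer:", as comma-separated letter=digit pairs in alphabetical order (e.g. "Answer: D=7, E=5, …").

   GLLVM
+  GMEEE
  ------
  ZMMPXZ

Step 1. [col 1: M + E ≡ Z (mod 10)] several values work for Z in column 1 (M + E ≡ Z (mod 10), carry-in 0); try Z=1. So Z=1.
Step 2. [col 1: M + E ≡ Z (mod 10)] E=4 is one option consistent with column 1 (M + E ≡ Z (mod 10), carry-in 0) — take it. So E=4.
Step 3. [col 1: M + E ≡ Z (mod 10)] in column 1 we have M+E≡Z with carry-in 0; given E=4, Z=1 and digits 1,4 already taken and all letters distinct, that pins M to 7 ⇒ M=7.
Step 4. [col 2: V + E ≡ X (mod 10)] column 2 (V + E ≡ X (mod 10), carry-in 1) doesn't pin X yet; pick X=5 and continue, so X=5.
Step 5. [col 2: V + E ≡ X (mod 10)] from column 2 (E=4, X=5, carry-in 1, digits 1,4,5,7 already taken and all letters distinct): V must equal 0. So V=0.
Step 6. [col 3: L + E ≡ P (mod 10)] no forcing yet in column 3 (carry-in 0); L=9 is free and consistent — try it. So L=9.
Step 7. [col 3: L + E ≡ P (mod 10)] column 3: given L=9, E=4, carry-in 0, and digits 0,1,4,5,7,9 already taken and all letters distinct, L+E≡P (mod 10) forces P=3. So P=3.
Step 8. [col 5: G + G ≡ M (mod 10)] in column 5 we have G+G≡M with carry-in 1; given M=7 and digits 0,1,3,4,5,7,9 already taken and all letters distinct, that pins G to 8 ⇒ G=8.

Answer: E=4, G=8, L=9, M=7, P=3, V=0, X=5, Z=1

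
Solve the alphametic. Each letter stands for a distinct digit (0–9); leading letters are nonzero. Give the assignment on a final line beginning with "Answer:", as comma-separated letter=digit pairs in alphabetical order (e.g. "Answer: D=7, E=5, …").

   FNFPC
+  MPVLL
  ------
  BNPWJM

Step 1. [B] adding two 5-digit numbers gives at most 5+1 digits, and here it does — B is that final carry and must be 1, so B=1.
Step 2. [col 1: C + L ≡ M (mod 10)] several values work for M in column 1 (C + L ≡ M (mod 10), carry-in 0); try M=7 ⇒ M=7.
Step 3. [col 1: C + L ≡ M (mod 10)] L=8 is one option consistent with column 1 (C + L ≡ M (mod 10), carry-in 0) — take it, so L=8.
Step 4. [col 1: C + L ≡ M (mod 10)] column 1: given L=8, M=7, carry-in 0, and digits 1,7,8 already taken and all letters distinct, C+L≡M (mod 10) forces C=9 ⇒ C=9.
Step 5. [col 2: P + L ≡ J (mod 10)] P=5 is one option consistent with column 2 (P + L ≡ J (mod 10), carry-in 1) — take it ⇒ P=5.
Step 6. [col 2: P + L ≡ J (mod 10)] in column 2 we have P+L≡J with carry-in 1; given P=5, L=8 and digits 1,5,7,8,9 already taken and all letters distinct, that pins J to 4 ⇒ J=4.
Step 7. [col 3: F + V ≡ W (mod 10)] no forcing yet in column 3 (carry-in 1); F=3 is free and consistent — try it, so F=3.
Step 8. [col 3: F + V ≡ W (mod 10)] no forcing yet in column 3 (carry-in 1); W=6 is free and consistent — try it ⇒ W=6.
Step 9. [col 3: F + V ≡ W (mod 10)] in column 3 we have F+V≡W with carry-in 1; given F=3, W=6 and digits 1,3,4,5,6,7,8,9 already taken and all letters distinct, that pins V to 2. So V=2.
Step 10. [col 4: N + P ≡ P (mod 10)] column 4 reads N+P+carry(0)=P with P=5; with digits 1,2,3,4,5,6,7,8,9 already taken and all letters distinct, the only value for N is 0. So N=0.

Answer: B=1, C=9, F=3, J=4, L=8, M=7, N=0, P=5, V=2, W=6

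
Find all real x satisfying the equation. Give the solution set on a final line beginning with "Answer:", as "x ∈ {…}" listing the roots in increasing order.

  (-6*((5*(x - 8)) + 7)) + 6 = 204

Step 1. [(-6*((5*(x - 8)) + 7)) + 6 = 204] -6 | LHS and -6 | 204: pull -6 out. So factor: ((5*(x - 8)) + 7) - 1 = -34.
Step 2. [((5*(x - 8)) + 7) - 1 = -34] peel the -1: add 1 from each side. So sub: (5*(x - 8)) + 7 = -33.
Step 3. [(5*(x - 8)) + 7 = -33] the outer +7 inverts by subtracting 7, so sub: 5*(x - 8) = -40.
Step 4. [5*(x - 8) = -40] divide by the outer 5. So div: x - 8 = -8.
Step 5. [x - 8 = -8] peel the -8: add 8 from each side. So sub: x = 0.

Answer: x ∈ {0}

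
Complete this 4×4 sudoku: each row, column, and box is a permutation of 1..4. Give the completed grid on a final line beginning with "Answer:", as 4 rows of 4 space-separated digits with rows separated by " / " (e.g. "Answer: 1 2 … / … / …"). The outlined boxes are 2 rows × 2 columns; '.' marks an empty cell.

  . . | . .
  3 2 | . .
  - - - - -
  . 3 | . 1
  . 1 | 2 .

Step 1. [r2c4∈{4}] nothing but 4 survives at r2c4 ⇒ r2c4=4.
Step 2. [r4c1∈{4}] r4c1 is down to just 4 ⇒ r4c1=4.
Step 3. [r1c3∈{1,3}] 3 has one home in col 3: r1c3, so r1c3=3.
Step 4. [r3c1∈{2}] only 2 remains possible at r3c1. So r3c1=2.
Step 5. [r4c4∈{3}] only 3 remains possible at r4c4, so r4c4=3.
Step 6. [r2c3∈{1}] nothing but 1 survives at r2c3. So r2c3=1.
Step 7. [r1c4∈{2}] r1c4 has the single candidate 2, so r1c4=2.
Step 8. [r1c1∈{1}] r1c1's peers cover all but 1, so r1c1=1.
Step 9. [r3c3∈{4}] nothing but 4 survives at r3c3. So r3c3=4.
Step 10. [r1c2∈{4}] r1c2's peers cover all but 4, so r1c2=4.

Answer: 1 4 3 2 / 3 2 1 4 / 2 3 4 1 / 4 1 2 3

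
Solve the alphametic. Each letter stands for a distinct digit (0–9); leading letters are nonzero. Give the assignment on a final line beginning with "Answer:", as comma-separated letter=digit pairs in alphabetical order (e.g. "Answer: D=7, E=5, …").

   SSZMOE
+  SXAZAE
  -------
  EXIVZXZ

Step 1. [col 1: E + E ≡ Z (mod 10)] no forcing yet in column 1 (carry-in 0); E=1 is free and consistent — try it. So E=1.
Step 2. [col 1: E + E ≡ Z (mod 10)] column 1 reads E+E+carry(0)=Z with E=1; with digits 1 already taken and all letters distinct, the only value for Z is 2 ⇒ Z=2.
Step 3. [col 2: O + A ≡ X (mod 10)] no forcing yet in column 2 (carry-in 0); O=3 is free and consistent — try it ⇒ O=3.
Step 4. [col 2: O + A ≡ X (mod 10)] several values work for A in column 2 (O + A ≡ X (mod 10), carry-in 0); try A=4. So A=4.
Step 5. [col 2: O + A ≡ X (mod 10)] in column 2 we have O+A≡X with carry-in 0; given O=3, A=4 and digits 1,2,3,4 already taken and all letters distinct, that pins X to 7 ⇒ X=7.
Step 6. [col 3: M + Z ≡ Z (mod 10)] from column 3 (Z=2, carry-in 0, digits 1,2,3,4,7 already taken and all letters distinct): M must equal 0, so M=0.
Step 7. [col 4: Z + A ≡ V (mod 10)] from column 4 (Z=2, A=4, carry-in 0, digits 0,1,2,3,4,7 already taken and all letters distinct): V must equal 6. So V=6.
Step 8. [col 5: S + X ≡ I (mod 10)] column 5: given X=7, carry-in 0, and digits 0,1,2,3,4,6,7 already taken and all letters distinct, S+X≡I (mod 10) forces I=5, so I=5.
Step 9. [col 5: S + X ≡ I (mod 10)] from column 5 (X=7, I=5, carry-in 0, digits 0,1,2,3,4,5,6,7 already taken and all letters distinct): S must equal 8. So S=8.

Answer: A=4, E=1, I=5, M=0, O=3, S=8, V=6, X=7, Z=2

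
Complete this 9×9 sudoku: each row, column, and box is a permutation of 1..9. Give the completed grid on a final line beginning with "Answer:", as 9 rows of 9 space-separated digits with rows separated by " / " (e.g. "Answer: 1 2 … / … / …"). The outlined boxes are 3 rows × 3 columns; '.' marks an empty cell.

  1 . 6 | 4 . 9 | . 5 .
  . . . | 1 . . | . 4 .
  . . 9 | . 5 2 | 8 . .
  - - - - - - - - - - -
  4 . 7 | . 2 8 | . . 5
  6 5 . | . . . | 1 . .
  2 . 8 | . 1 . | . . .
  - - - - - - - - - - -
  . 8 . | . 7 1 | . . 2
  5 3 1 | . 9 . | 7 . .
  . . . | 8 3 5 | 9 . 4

Step 1. [r7c4∈{6}] nothing but 6 survives at r7c4, so r7c4=6.
Step 2. [r6c6∈{3,4,6,7}] r6c6 is the only open cell in box 5 admitting 6 ⇒ r6c6=6.
Step 3. [r5c3∈{3}] r5c3's peers cover all but 3, so r5c3=3.
Step 4. [r2c9∈{3,6,7,9}] across row 2, 9 lands solely at r2c9. So r2c9=9.
Step 5. [r3c9∈{1,3,6,7}] r3c9 is the only open cell in col 9 admitting 1 ⇒ r3c9=1.
Step 6. [r3c8∈{3,6,7}] in row 3, 6 fits only at r3c8 ⇒ r3c8=6.
Step 7. [r2c6∈{3,7}] in col 6, 3 fits only at r2c6 ⇒ r2c6=3.
Step 8. [r5c6∈{4,7}] 7 has one home in col 6: r5c6, so r5c6=7.
Step 9. [r7c8∈{3}] r7c8 has the single candidate 3. So r7c8=3.
Step 10. [r4c8∈{9}] r4c8 is down to just 9. So r4c8=9.
Step 11. [r9c1∈{7}] r9c1's peers cover all but 7. So r9c1=7.
Step 12. [r1c9∈{3,7}] in box 3, 7 fits only at r1c9, so r1c9=7.
Step 13. [r1c2∈{2}] r1c2 is down to just 2. So r1c2=2.
Step 14. [r6c9∈{3}] only 3 remains possible at r6c9. So r6c9=3.
Step 15. [r5c9∈{8}] only 8 remains possible at r5c9, so r5c9=8.
Step 16. [r3c4∈{7}] r3c4's peers cover all but 7. So r3c4=7.
Step 17. [r2c1∈{8}] only 8 remains possible at r2c1 ⇒ r2c1=8.
Step 18. [r6c2∈{9}] only 9 remains possible at r6c2, so r6c2=9.
Step 19. [r9c8∈{1}] nothing but 1 survives at r9c8, so r9c8=1.
Step 20. [r1c7∈{3}] r1c7 is down to just 3. So r1c7=3.
Step 21. [r8c6∈{4}] r8c6 has the single candidate 4 ⇒ r8c6=4.
Step 22. [r3c2∈{4}] r3c2 has the single candidate 4. So r3c2=4.
Step 23. [r6c8∈{7}] r6c8 has the single candidate 7 ⇒ r6c8=7.
Step 24. [r6c7∈{4}] r6c7's peers cover all but 4 ⇒ r6c7=4.
Step 25. [r3c1∈{3}] r3c1's peers cover all but 3 ⇒ r3c1=3.
Step 26. [r5c5∈{4}] nothing but 4 survives at r5c5. So r5c5=4.
Step 27. [r2c7∈{2}] r2c7's peers cover all but 2, so r2c7=2.
Step 28. [r6c4∈{5}] only 5 remains possible at r6c4 ⇒ r6c4=5.
Step 29. [r2c2∈{7}] only 7 remains possible at r2c2. So r2c2=7.
Step 30. [r1c5∈{8}] r1c5 is down to just 8. So r1c5=8.
Step 31. [r2c3∈{5}] r2c3 is down to just 5 ⇒ r2c3=5.
Step 32. [r4c2∈{1}] nothing but 1 survives at r4c2 ⇒ r4c2=1.
Step 33. [r8c9∈{6}] only 6 remains possible at r8c9, so r8c9=6.
Step 34. [r5c4∈{9}] r5c4 has the single candidate 9 ⇒ r5c4=9.
Step 35. [r9c2∈{6}] r9c2's peers cover all but 6, so r9c2=6.
Step 36. [r4c7∈{6}] r4c7's peers cover all but 6 ⇒ r4c7=6.
Step 37. [r5c8∈{2}] r5c8's peers cover all but 2, so r5c8=2.
Step 38. [r7c3∈{4}] nothing but 4 survives at r7c3. So r7c3=4.
Step 39. [r9c3∈{2}] nothing but 2 survives at r9c3 ⇒ r9c3=2.
Step 40. [r2c5∈{6}] only 6 remains possible at r2c5 ⇒ r2c5=6.
Step 41. [r8c4∈{2}] r8c4 is down to just 2 ⇒ r8c4=2.
Step 42. [r8c8∈{8}] r8c8's peers cover all but 8, so r8c8=8.
Step 43. [r7c1∈{9}] r7c1 is down to just 9, so r7c1=9.
Step 44. [r4c4∈{3}] only 3 remains possible at r4c4 ⇒ r4c4=3.
Step 45. [r7c7∈{5}] only 5 remains possible at r7c7, so r7c7=5.

Answer: 1 2 6 4 8 9 3 5 7 / 8 7 5 1 6 3 2 4 9 / 3 4 9 7 5 2 8 6 1 / 4 1 7 3 2 8 6 9 5 / 6 5 3 9 4 7 1 2 8 / 2 9 8 5 1 6 4 7 3 / 9 8 4 6 7 1 5 3 2 / 5 3 1 2 9 4 7 8 6 / 7 6 2 8 3 5 9 1 4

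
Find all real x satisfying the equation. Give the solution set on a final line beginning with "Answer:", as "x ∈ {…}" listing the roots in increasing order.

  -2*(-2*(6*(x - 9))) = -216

Step 1. [-2*(-2*(6*(x - 9))) = -216] -2 out front; divide by -2. So div: -2*(6*(x - 9)) = 108.
Step 2. [-2*(6*(x - 9)) = 108] -2 out front; divide by -2 ⇒ div: 6*(x - 9) = -54.
Step 3. [6*(x - 9) = -54] 6·(inner) — divide through by 6 ⇒ div: x - 9 = -9.
Step 4. [x - 9 = -9] the outer -9 inverts by adding 9. So sub: x = 0.

Answer: x ∈ {0}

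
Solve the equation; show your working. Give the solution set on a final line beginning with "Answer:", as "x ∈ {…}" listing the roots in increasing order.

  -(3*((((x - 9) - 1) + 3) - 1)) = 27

Step 1. [-(3*((((x - 9) - 1) + 3) - 1)) = 27] leading − — multiply by −1, so neg: 3*((((x - 9) - 1) + 3) - 1) = -27.
Step 2. [3*((((x - 9) - 1) + 3) - 1) = -27] 3·(inner) — divide through by 3, so div: (((x - 9) - 1) + 3) - 1 = -9.
Step 3. [(((x - 9) - 1) + 3) - 1 = -9] 1 comes off first (add 1), so sub: ((x - 9) - 1) + 3 = -8.
Step 4. [((x - 9) - 1) + 3 = -8] peel the +3: subtract 3 from each side. So sub: (x - 9) - 1 = -11.
Step 5. [(x - 9) - 1 = -11] the outer -1 inverts by adding 1, so sub: x - 9 = -10.
Step 6. [x - 9 = -10] peel the -9: add 9 from each side, so sub: x = -1.

Answer: x ∈ {-1}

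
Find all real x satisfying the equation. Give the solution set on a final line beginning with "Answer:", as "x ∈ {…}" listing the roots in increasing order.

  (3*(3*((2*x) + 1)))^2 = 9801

Step 1. [(3*(3*((2*x) + 1)))^2 = 9801] LHS squared, RHS 9801 ≥ 0: apply √ (±). So sqrt: 3*(3*((2*x) + 1)) = 99 or -99.
Step 2. [3*(3*((2*x) + 1)) = 99 or -99] 3 out front; divide by 3 ⇒ div: 3*((2*x) + 1) = 33 or -33.
Step 3. [3*((2*x) + 1) = 33 or -33] 3 out front; divide by 3. So div: (2*x) + 1 = 11 or -11.
Step 4. [(2*x) + 1 = 11 or -11] the outer +1 inverts by subtracting 1, so sub: 2*x = 10 or -12.
Step 5. [2*x = 10 or -12] LHS = 2·(…); ÷2 both sides, so div: x = 5 or -6.

Answer: x ∈ {-6, 5}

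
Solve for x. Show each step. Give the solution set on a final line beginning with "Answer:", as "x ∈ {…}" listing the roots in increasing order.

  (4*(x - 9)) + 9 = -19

Step 1. [(4*(x - 9)) + 9 = -19] peel the +9: subtract 9 from each side. So sub: 4*(x - 9) = -28.
Step 2. [4*(x - 9) = -28] LHS = 4·(…); ÷4 both sides ⇒ div: x - 9 = -7.
Step 3. [x - 9 = -7] the outer -9 inverts by adding 9 ⇒ sub: x = 2.

Answer: x ∈ {2}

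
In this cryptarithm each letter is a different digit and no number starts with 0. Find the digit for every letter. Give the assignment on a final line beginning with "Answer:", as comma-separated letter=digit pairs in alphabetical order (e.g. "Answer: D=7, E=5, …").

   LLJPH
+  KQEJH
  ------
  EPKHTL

Step 1. [E] the sum has 6 digits but both addends have 5; that extra leading digit E is the final carry, namely 1, so E=1.
Step 2. [col 1: H + H ≡ L (mod 10)] column 1 (H + H ≡ L (mod 10), carry-in 0) doesn't pin L yet; pick L=8 and continue, so L=8.
Step 3. [col 1: H + H ≡ L (mod 10)] H=9 is one option consistent with column 1 (H + H ≡ L (mod 10), carry-in 0) — take it ⇒ H=9.
Step 4. [col 2: P + J ≡ T (mod 10)] T=0 is one option consistent with column 2 (P + J ≡ T (mod 10), carry-in 1) — take it ⇒ T=0.
Step 5. [col 2: P + J ≡ T (mod 10)] several values work for P in column 2 (P + J ≡ T (mod 10), carry-in 1); try P=2 ⇒ P=2.
Step 6. [col 2: P + J ≡ T (mod 10)] from column 2 (P=2, T=0, carry-in 1, digits 0,1,2,8,9 already taken and all letters distinct): J must equal 7. So J=7.
Step 7. [col 4: L + Q ≡ K (mod 10)] column 4 (L + Q ≡ K (mod 10), carry-in 0) doesn't pin K yet; pick K=3 and continue ⇒ K=3.
Step 8. [col 4: L + Q ≡ K (mod 10)] column 4: given L=8, K=3, carry-in 0, and digits 0,1,2,3,7,8,9 already taken and all letters distinct, L+Q≡K (mod 10) forces Q=5. So Q=5.

Answer: E=1, H=9, J=7, K=3, L=8, P=2, Q=5, T=0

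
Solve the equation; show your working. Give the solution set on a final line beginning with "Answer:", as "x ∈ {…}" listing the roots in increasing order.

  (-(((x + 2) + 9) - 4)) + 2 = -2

Step 1. [(-(((x + 2) + 9) - 4)) + 2 = -2] +2 is outermost — subtract 2 both sides. So sub: -(((x + 2) + 9) - 4) = -4.
Step 2. [-(((x + 2) + 9) - 4) = -4] LHS negated; negate both sides. So neg: ((x + 2) + 9) - 4 = 4.
Step 3. [((x + 2) + 9) - 4 = 4] add 4: x sits inside (… - 4) ⇒ sub: (x + 2) + 9 = 8.
Step 4. [(x + 2) + 9 = 8] peel the +9: subtract 9 from each side, so sub: x + 2 = -1.
Step 5. [x + 2 = -1] +2 is outermost — subtract 2 both sides. So sub: x = -3.

Answer: x ∈ {-3}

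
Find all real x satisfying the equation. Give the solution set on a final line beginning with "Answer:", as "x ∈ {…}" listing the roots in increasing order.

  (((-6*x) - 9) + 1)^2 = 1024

Step 1. [(((-6*x) - 9) + 1)^2 = 1024] 1024 ≥ 0, LHS is (·)² — take ±√, so sqrt: ((-6*x) - 9) + 1 = 32 or -32.
Step 2. [((-6*x) - 9) + 1 = 32 or -32] peel the +1: subtract 1 from each side ⇒ sub: (-6*x) - 9 = 31 or -33.
Step 3. [(-6*x) - 9 = 31 or -33] peel the -9: add 9 from each side. So sub: -6*x = 40 or -24.
Step 4. [-6*x = 40 or -24] -6·(inner) — divide through by -6 ⇒ div: x = -20/3 or 4.

Answer: x ∈ {-20/3, 4}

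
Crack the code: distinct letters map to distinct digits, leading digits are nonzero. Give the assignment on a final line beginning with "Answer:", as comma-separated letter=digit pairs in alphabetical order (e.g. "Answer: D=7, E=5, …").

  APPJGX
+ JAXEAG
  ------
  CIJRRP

Step 1. [col 1: X + G ≡ P (mod 10)] column 1 (X + G ≡ P (mod 10), carry-in 0) doesn't pin G yet; pick G=5 and continue, so G=5.
Step 2. [col 1: X + G ≡ P (mod 10)] several values work for X in column 1 (X + G ≡ P (mod 10), carry-in 0); try X=3, so X=3.
Step 3. [col 1: X + G ≡ P (mod 10)] in column 1 we have X+G≡P with carry-in 0; given X=3, G=5 and digits 3,5 already taken and all letters distinct, that pins P to 8. So P=8.
Step 4. [col 2: G + A ≡ R (mod 10)] several values work for R in column 2 (G + A ≡ R (mod 10), carry-in 0); try R=2, so R=2.
Step 5. [col 2: G + A ≡ R (mod 10)] column 2: given G=5, R=2, carry-in 0, and digits 2,3,5,8 already taken and all letters distinct, G+A≡R (mod 10) forces A=7 ⇒ A=7.
Step 6. [col 3: J + E ≡ R (mod 10)] E=0 is one option consistent with column 3 (J + E ≡ R (mod 10), carry-in 1) — take it. So E=0.
Step 7. [col 3: J + E ≡ R (mod 10)] column 3 reads J+E+carry(1)=R with E=0, R=2; with digits 0,2,3,5,7,8 already taken and all letters distinct, the only value for J is 1, so J=1.
Step 8. [col 5: P + A ≡ I (mod 10)] in column 5 we have P+A≡I with carry-in 1; given P=8, A=7 and digits 0,1,2,3,5,7,8 already taken and all letters distinct, that pins I to 6 ⇒ I=6.
Step 9. [col 6: A + J ≡ C (mod 10)] column 6: given A=7, J=1, carry-in 1, and digits 0,1,2,3,5,6,7,8 already taken and all letters distinct, A+J≡C (mod 10) forces C=9 ⇒ C=9.

Answer: A=7, C=9, E=0, G=5, I=6, J=1, P=8, R=2, X=3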